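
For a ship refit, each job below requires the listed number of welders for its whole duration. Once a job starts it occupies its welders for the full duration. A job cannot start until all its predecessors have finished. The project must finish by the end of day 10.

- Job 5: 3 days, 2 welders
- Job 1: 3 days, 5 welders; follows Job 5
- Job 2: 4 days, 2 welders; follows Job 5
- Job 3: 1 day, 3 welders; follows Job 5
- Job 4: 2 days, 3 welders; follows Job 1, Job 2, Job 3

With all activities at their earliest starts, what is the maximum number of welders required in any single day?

10

Early-start schedule: Job 5@1, Job 1@4, Job 2@4, Job 3@4, Job 4@8.
Load per day: day 1: 2, day 2: 2, day 3: 2, day 4: 10, day 5: 7, day 6: 7, day 7: 2, day 8: 3, day 9: 3, day 10: 0.
Peak is 10.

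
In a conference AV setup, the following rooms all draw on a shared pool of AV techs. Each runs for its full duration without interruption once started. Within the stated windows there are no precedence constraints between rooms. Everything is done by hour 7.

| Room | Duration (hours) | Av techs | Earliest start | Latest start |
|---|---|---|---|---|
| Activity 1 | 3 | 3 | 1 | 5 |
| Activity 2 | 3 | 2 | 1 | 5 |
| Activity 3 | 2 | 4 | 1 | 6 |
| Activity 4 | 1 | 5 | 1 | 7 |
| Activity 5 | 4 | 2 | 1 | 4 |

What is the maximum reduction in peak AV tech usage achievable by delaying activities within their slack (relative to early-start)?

Early-start peak: h1:16  h2:11  h3:7  h4:2  h5:0  h6:0  h7:0 ⇒ 16.
Leveled (Activity 1@1, Activity 2@4, Activity 3@5, Activity 4@7, Activity 5@1): h1:5  h2:5  h3:5  h4:4  h5:6  h6:6  h7:5 ⇒ 6.
Reduction 16 − 6 = 10.

10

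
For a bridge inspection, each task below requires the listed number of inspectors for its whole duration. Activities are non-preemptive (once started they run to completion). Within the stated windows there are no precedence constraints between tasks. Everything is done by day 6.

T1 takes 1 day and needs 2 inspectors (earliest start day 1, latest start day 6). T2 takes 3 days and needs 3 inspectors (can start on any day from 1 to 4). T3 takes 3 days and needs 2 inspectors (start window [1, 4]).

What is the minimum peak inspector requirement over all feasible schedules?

4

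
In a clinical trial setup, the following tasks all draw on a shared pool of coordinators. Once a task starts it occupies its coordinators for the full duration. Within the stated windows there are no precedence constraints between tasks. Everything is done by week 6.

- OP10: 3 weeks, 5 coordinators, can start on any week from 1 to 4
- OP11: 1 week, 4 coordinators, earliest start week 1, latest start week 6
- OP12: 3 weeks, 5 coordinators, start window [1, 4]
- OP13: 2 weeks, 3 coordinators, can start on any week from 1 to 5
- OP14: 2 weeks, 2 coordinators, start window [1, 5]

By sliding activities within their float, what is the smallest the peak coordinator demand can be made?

Early-start (OP10@1, OP11@1, OP12@1, OP13@1, OP14@1) gives peak 19: w1:19  w2:15  w3:10  w4:0  w5:0  w6:0.
Shift OP12→4, OP13→2, OP14→4.
Schedule OP10@1, OP11@1, OP12@4, OP13@2, OP14@4: w1:9  w2:8  w3:8  w4:7  w5:7  w6:5 — peak 9.

9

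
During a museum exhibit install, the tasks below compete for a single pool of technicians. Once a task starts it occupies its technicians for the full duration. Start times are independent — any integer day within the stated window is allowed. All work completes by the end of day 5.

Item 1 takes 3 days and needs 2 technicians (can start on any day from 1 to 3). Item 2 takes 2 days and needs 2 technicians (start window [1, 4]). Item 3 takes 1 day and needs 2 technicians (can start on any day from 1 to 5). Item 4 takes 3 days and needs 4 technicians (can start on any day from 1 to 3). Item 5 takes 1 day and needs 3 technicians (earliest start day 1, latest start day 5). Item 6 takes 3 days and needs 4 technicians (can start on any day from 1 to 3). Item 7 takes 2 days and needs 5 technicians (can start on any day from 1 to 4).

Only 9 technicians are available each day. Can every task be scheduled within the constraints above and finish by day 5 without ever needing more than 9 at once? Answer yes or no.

Total technician-days = 49; over 5 days the average is 49/5 > 9, so some day must exceed 9.

no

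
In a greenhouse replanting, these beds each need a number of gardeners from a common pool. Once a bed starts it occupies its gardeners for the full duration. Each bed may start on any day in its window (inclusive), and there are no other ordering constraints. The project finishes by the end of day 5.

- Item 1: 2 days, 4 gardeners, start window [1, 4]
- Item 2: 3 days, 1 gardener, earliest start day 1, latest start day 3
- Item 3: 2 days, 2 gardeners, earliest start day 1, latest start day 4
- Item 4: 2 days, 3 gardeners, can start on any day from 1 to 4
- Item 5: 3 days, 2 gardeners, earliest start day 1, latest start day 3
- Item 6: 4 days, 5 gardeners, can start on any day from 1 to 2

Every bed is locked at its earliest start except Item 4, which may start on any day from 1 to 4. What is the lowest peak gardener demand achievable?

Item 4@1: d1:17  d2:17  d3:8  d4:5  d5:0 → peak 17
Item 4@2: d1:14  d2:17  d3:11  d4:5  d5:0 → peak 17
Item 4@3: d1:14  d2:14  d3:11  d4:8  d5:0 → peak 14
Item 4@4: d1:14  d2:14  d3:8  d4:8  d5:3 → peak 14
Best is Item 4@3, peak 14.

14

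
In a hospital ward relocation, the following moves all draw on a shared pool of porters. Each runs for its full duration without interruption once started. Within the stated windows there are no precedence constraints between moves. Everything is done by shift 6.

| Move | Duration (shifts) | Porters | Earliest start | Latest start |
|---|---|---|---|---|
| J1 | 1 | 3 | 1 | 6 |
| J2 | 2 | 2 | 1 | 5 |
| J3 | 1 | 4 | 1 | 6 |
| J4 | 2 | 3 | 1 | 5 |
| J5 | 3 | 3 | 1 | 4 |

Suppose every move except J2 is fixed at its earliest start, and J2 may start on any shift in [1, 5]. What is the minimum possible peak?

13

J2@1: s1:15  s2:8  s3:3  s4:0  s5:0  s6:0 → peak 15
J2@2: s1:13  s2:8  s3:5  s4:0  s5:0  s6:0 → peak 13
J2@3: s1:13  s2:6  s3:5  s4:2  s5:0  s6:0 → peak 13
J2@4: s1:13  s2:6  s3:3  s4:2  s5:2  s6:0 → peak 13
J2@5: s1:13  s2:6  s3:3  s4:0  s5:2  s6:2 → peak 13
Best is J2@2, peak 13.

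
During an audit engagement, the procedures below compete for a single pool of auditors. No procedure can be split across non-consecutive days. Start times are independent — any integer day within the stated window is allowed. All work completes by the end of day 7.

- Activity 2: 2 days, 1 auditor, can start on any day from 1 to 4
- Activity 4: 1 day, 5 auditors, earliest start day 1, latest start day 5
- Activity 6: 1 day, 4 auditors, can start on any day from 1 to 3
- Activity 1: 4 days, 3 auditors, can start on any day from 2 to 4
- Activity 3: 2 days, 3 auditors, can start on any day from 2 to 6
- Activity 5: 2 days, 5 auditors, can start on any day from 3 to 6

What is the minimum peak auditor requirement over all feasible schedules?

Early-start (Activity 2@1, Activity 4@1, Activity 6@1, Activity 1@2, Activity 3@2, Activity 5@3) gives peak 11: d1:10  d2:7  d3:11  d4:8  d5:3  d6:0  d7:0.
Shift Activity 6→3, Activity 3→4, Activity 5→6.
Schedule Activity 2@1, Activity 4@1, Activity 6@3, Activity 1@2, Activity 3@4, Activity 5@6: d1:6  d2:4  d3:7  d4:6  d5:6  d6:5  d7:5 — peak 7.

7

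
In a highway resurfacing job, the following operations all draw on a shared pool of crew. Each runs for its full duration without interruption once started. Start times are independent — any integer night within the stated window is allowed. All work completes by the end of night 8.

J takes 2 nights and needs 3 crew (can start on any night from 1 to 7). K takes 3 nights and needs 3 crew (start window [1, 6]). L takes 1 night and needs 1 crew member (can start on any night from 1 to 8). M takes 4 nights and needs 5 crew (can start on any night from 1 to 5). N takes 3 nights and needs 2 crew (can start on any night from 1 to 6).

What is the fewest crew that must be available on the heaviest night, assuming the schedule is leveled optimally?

Early-start (J@1, K@1, L@1, M@1, N@1) gives peak 14: n1:14  n2:13  n3:10  n4:5  n5:0  n6:0  n7:0  n8:0.
Shift M→4, N→3.
Schedule J@1, K@1, L@1, M@4, N@3: n1:7  n2:6  n3:5  n4:7  n5:7  n6:5  n7:5  n8:0 — peak 7.

7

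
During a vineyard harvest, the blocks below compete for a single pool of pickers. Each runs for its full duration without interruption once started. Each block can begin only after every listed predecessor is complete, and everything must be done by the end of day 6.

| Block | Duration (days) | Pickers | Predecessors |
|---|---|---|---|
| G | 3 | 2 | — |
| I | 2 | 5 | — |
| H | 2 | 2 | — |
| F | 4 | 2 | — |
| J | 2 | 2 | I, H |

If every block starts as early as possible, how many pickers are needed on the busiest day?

Early-start schedule: G@1, I@1, H@1, F@1, J@3.
Load per day: day 1: 11, day 2: 11, day 3: 6, day 4: 4, day 5: 0, day 6: 0.
Peak is 11.

11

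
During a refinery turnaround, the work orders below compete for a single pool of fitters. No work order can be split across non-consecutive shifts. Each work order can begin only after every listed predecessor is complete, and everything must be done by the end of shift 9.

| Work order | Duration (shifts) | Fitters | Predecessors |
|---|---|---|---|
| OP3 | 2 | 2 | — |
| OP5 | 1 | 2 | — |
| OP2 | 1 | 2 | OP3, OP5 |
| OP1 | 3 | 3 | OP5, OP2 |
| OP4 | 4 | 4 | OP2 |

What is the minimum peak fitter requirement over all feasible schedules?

7

Schedule OP3@1, OP5@1, OP2@3, OP1@4, OP4@4: s1:4  s2:2  s3:2  s4:7  s5:7  s6:7  s7:4  s8:0  s9:0 — peak 7.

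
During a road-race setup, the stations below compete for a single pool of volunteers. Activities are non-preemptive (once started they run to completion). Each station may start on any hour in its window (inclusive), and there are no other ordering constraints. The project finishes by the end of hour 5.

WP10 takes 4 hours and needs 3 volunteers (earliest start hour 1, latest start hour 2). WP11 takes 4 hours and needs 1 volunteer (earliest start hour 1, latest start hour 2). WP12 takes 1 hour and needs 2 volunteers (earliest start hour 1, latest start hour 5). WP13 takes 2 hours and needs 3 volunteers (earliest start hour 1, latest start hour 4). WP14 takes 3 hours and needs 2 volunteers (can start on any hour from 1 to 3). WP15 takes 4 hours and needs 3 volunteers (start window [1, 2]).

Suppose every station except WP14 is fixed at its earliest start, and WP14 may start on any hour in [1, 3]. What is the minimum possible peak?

12

WP14@1: h1:14  h2:12  h3:9  h4:7  h5:0 → peak 14
WP14@2: h1:12  h2:12  h3:9  h4:9  h5:0 → peak 12
WP14@3: h1:12  h2:10  h3:9  h4:9  h5:2 → peak 12
Best is WP14@2, peak 12.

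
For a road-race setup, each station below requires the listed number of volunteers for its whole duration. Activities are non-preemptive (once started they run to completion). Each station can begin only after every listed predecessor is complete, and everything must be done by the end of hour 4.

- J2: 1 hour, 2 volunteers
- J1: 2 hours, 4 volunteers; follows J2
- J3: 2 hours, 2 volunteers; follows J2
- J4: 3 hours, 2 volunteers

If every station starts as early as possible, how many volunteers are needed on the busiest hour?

Early-start schedule: J2@1, J1@2, J3@2, J4@1.
Load per hour: hour 1: 4, hour 2: 8, hour 3: 8, hour 4: 0.
Peak is 8.

8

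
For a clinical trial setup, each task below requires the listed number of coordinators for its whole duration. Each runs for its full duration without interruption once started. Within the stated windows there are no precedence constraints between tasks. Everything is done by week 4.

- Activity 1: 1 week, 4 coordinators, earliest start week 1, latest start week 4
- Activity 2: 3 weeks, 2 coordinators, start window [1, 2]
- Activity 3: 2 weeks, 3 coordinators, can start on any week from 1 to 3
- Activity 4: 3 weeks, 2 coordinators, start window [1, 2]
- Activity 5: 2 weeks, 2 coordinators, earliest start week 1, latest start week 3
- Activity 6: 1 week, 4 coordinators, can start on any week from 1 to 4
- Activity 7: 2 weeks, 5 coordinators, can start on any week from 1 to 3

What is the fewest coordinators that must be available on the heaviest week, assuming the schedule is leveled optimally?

Early-start (Activity 1@1, Activity 2@1, Activity 3@1, Activity 4@1, Activity 5@1, Activity 6@1, Activity 7@1) gives peak 22: w1:22  w2:14  w3:4  w4:0.
Shift Activity 5→2, Activity 6→4, Activity 7→3.
Schedule Activity 1@1, Activity 2@1, Activity 3@1, Activity 4@1, Activity 5@2, Activity 6@4, Activity 7@3: w1:11  w2:9  w3:11  w4:9 — peak 11.

11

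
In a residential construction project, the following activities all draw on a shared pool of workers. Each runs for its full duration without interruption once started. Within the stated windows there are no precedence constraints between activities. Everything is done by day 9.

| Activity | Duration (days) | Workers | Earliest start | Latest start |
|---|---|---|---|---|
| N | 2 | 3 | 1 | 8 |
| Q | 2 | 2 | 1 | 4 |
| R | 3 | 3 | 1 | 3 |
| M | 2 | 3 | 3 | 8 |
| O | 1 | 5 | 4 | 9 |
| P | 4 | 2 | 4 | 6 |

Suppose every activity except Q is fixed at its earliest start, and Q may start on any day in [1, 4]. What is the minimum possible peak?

10

Q@1: d1:8  d2:8  d3:6  d4:10  d5:2  d6:2  d7:2  d8:0  d9:0 → peak 10
Q@2: d1:6  d2:8  d3:8  d4:10  d5:2  d6:2  d7:2  d8:0  d9:0 → peak 10
Q@3: d1:6  d2:6  d3:8  d4:12  d5:2  d6:2  d7:2  d8:0  d9:0 → peak 12
Q@4: d1:6  d2:6  d3:6  d4:12  d5:4  d6:2  d7:2  d8:0  d9:0 → peak 12
Best is Q@1, peak 10.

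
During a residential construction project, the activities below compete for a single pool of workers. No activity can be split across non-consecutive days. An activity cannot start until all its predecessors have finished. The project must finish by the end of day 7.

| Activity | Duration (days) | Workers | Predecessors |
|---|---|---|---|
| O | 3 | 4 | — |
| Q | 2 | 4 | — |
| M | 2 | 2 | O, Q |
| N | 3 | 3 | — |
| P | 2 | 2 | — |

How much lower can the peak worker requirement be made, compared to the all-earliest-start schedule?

Early-start peak: d1:13  d2:13  d3:7  d4:2  d5:2  d6:0  d7:0 ⇒ 13.
Leveled (O@1, Q@4, M@6, N@1, P@4): d1:7  d2:7  d3:7  d4:6  d5:6  d6:2  d7:2 ⇒ 7.
Reduction 13 − 7 = 6.

6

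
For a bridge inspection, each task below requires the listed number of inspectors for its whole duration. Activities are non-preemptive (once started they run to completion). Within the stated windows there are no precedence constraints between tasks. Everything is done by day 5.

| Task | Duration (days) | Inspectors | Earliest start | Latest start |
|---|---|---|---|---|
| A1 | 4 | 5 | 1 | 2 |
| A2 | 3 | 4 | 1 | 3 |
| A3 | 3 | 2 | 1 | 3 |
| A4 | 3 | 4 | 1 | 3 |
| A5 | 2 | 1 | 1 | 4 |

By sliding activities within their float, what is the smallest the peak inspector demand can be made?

15

Early-start (A1@1, A2@1, A3@1, A4@1, A5@1) gives peak 16: d1:16  d2:16  d3:15  d4:5  d5:0.
Shift A5→4.
Schedule A1@1, A2@1, A3@1, A4@1, A5@4: d1:15  d2:15  d3:15  d4:6  d5:1 — peak 15.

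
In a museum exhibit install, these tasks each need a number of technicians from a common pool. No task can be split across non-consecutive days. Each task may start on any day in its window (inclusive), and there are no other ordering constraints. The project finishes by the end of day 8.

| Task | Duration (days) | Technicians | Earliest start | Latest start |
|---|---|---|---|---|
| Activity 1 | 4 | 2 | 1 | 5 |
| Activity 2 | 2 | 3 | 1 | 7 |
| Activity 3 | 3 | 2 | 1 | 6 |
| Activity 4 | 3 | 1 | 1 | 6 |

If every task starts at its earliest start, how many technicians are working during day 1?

8

At early start, day 1 has: Activity 1, Activity 2, Activity 3, Activity 4.
Demand: 2 + 3 + 2 + 1 = 8.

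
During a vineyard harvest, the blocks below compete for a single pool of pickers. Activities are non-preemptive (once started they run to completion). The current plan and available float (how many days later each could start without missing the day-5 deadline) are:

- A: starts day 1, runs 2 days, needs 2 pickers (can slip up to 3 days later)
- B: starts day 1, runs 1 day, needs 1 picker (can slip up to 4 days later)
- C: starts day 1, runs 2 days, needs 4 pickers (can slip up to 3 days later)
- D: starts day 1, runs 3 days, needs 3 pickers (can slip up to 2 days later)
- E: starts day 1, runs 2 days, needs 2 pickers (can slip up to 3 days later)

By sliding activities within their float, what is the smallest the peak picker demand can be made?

6

Early-start (A@1, B@1, C@1, D@1, E@1) gives peak 12: d1:12  d2:11  d3:3  d4:0  d5:0.
Shift C→4, E→3.
Schedule A@1, B@1, C@4, D@1, E@3: d1:6  d2:5  d3:5  d4:6  d5:4 — peak 6.
Total picker-days = 26 over 5 days ⇒ peak ≥ ⌈26/5⌉ = 6, so 6 is optimal.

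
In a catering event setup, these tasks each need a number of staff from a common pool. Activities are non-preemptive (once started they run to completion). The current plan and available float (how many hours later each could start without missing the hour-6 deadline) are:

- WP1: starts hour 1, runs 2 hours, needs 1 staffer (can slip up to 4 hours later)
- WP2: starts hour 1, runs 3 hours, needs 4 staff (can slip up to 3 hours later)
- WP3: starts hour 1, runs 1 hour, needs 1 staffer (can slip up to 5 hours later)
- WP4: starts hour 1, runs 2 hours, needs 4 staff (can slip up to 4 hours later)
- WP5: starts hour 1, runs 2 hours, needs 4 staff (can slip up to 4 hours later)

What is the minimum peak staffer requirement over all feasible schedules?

8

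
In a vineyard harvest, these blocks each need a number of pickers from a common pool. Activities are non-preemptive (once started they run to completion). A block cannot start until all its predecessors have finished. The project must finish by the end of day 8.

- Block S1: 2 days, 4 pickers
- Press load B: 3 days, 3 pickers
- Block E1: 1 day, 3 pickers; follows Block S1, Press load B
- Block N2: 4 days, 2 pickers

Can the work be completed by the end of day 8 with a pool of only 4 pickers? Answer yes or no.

no

The minimum achievable peak is 5; 4 < 5, so no feasible schedule stays within the cap.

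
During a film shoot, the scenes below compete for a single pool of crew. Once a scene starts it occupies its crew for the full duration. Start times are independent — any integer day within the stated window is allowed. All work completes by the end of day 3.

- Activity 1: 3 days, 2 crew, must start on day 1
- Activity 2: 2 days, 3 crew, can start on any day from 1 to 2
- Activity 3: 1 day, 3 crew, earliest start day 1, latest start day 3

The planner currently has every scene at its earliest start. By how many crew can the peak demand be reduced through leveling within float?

Early-start peak: d1:8  d2:5  d3:2 ⇒ 8.
Leveled (Activity 1@1, Activity 2@1, Activity 3@3): d1:5  d2:5  d3:5 ⇒ 5.
Reduction 8 − 5 = 3.

3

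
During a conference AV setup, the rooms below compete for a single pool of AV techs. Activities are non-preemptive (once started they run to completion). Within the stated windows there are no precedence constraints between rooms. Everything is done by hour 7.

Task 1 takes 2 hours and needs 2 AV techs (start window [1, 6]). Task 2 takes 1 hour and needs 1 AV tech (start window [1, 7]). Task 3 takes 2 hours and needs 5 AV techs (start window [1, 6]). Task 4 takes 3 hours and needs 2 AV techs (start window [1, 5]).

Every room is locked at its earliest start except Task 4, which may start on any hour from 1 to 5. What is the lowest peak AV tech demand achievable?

Task 4@1: h1:10  h2:9  h3:2  h4:0  h5:0  h6:0  h7:0 → peak 10
Task 4@2: h1:8  h2:9  h3:2  h4:2  h5:0  h6:0  h7:0 → peak 9
Task 4@3: h1:8  h2:7  h3:2  h4:2  h5:2  h6:0  h7:0 → peak 8
Task 4@4: h1:8  h2:7  h3:0  h4:2  h5:2  h6:2  h7:0 → peak 8
Task 4@5: h1:8  h2:7  h3:0  h4:0  h5:2  h6:2  h7:2 → peak 8
Best is Task 4@3, peak 8.

8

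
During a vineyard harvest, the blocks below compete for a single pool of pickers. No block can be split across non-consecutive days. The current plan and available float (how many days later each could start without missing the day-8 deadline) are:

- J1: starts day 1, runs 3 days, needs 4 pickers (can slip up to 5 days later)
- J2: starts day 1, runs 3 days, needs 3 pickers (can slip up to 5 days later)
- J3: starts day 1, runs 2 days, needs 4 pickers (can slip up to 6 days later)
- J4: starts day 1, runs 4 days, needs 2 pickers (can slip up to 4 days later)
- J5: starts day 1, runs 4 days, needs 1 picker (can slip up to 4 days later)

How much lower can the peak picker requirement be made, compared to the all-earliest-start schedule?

Early-start peak: d1:14  d2:14  d3:10  d4:3  d5:0  d6:0  d7:0  d8:0 ⇒ 14.
Leveled (J1@1, J2@4, J3@7, J4@1, J5@4): d1:6  d2:6  d3:6  d4:6  d5:4  d6:4  d7:5  d8:4 ⇒ 6.
Reduction 14 − 6 = 8.

8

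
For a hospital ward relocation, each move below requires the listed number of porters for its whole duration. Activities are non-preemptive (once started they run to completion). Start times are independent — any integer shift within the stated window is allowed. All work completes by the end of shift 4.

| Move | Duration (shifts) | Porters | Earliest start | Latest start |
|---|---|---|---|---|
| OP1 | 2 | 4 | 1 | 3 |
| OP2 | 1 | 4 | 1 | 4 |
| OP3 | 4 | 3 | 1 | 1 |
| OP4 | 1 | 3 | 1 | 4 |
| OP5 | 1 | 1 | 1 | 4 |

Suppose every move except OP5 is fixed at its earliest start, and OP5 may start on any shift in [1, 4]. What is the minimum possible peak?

OP5@1: s1:15  s2:7  s3:3  s4:3 → peak 15
OP5@2: s1:14  s2:8  s3:3  s4:3 → peak 14
OP5@3: s1:14  s2:7  s3:4  s4:3 → peak 14
OP5@4: s1:14  s2:7  s3:3  s4:4 → peak 14
Best is OP5@2, peak 14.

14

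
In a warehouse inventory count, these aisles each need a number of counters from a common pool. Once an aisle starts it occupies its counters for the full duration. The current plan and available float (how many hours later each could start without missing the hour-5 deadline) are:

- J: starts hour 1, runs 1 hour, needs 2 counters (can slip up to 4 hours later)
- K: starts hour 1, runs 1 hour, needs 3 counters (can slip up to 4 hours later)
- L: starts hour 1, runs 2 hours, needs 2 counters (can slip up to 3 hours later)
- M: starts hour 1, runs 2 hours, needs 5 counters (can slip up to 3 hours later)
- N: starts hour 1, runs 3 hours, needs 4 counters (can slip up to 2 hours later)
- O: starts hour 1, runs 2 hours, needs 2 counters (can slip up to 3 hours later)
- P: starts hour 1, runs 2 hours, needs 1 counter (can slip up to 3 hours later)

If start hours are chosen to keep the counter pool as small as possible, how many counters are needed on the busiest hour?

Early-start (J@1, K@1, L@1, M@1, N@1, O@1, P@1) gives peak 19: h1:19  h2:14  h3:4  h4:0  h5:0.
Shift K→3, M→4, O→4, P→2.
Schedule J@1, K@3, L@1, M@4, N@1, O@4, P@2: h1:8  h2:7  h3:8  h4:7  h5:7 — peak 8.
Total counter-hours = 37 over 5 hours ⇒ peak ≥ ⌈37/5⌉ = 8, so 8 is optimal.

8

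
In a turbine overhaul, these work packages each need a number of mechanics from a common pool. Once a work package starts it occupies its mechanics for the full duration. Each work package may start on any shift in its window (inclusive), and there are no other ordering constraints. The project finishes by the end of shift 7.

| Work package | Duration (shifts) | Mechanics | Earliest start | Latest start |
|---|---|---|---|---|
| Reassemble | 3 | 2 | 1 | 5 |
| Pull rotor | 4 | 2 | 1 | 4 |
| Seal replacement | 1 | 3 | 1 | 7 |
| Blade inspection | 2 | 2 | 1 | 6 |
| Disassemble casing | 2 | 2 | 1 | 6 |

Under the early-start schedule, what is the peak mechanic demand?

11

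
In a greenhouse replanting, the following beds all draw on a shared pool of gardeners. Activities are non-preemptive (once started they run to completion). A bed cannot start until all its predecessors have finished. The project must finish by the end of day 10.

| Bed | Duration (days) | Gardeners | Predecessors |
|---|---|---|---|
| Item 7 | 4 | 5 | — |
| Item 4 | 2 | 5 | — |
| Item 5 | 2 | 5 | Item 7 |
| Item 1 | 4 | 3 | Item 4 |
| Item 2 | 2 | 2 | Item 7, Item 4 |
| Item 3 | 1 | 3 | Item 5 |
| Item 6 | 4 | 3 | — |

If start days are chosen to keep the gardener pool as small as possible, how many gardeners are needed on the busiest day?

8

Early-start (Item 7@1, Item 4@1, Item 5@5, Item 1@3, Item 2@5, Item 3@7, Item 6@1) gives peak 13: d1:13  d2:13  d3:11  d4:11  d5:10  d6:10  d7:3  d8:0  d9:0  d10:0.
Shift Item 4→5, Item 5→7, Item 1→7, Item 2→9, Item 3→9.
Schedule Item 7@1, Item 4@5, Item 5@7, Item 1@7, Item 2@9, Item 3@9, Item 6@1: d1:8  d2:8  d3:8  d4:8  d5:5  d6:5  d7:8  d8:8  d9:8  d10:5 — peak 8.
Total gardener-days = 71 over 10 days ⇒ peak ≥ ⌈71/10⌉ = 8, so 8 is optimal.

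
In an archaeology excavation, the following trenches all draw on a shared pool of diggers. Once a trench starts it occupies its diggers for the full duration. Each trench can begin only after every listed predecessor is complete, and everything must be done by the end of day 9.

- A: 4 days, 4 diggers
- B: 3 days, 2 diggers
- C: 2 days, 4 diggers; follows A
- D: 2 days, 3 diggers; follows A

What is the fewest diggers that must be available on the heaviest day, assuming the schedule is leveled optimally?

5

Early-start (A@1, B@1, C@5, D@5) gives peak 7: d1:6  d2:6  d3:6  d4:4  d5:7  d6:7  d7:0  d8:0  d9:0.
Shift B→5, C→8.
Schedule A@1, B@5, C@8, D@5: d1:4  d2:4  d3:4  d4:4  d5:5  d6:5  d7:2  d8:4  d9:4 — peak 5.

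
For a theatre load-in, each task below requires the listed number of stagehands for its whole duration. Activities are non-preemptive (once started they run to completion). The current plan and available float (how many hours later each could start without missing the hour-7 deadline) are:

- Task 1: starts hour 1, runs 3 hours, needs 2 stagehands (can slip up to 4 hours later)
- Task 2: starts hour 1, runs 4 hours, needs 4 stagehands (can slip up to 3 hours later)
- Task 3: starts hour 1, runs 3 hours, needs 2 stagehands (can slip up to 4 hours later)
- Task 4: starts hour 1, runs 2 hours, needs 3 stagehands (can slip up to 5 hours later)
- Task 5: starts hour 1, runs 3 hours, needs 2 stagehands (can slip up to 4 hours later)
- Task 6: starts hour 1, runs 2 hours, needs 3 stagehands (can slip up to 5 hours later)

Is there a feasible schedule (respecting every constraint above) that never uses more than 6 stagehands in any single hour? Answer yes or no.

no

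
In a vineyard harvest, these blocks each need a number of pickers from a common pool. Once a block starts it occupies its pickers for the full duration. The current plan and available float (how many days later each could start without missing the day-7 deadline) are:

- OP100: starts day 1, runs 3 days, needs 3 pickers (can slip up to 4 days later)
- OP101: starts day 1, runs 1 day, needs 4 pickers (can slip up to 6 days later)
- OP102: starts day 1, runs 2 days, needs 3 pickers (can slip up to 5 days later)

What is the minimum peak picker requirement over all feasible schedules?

Early-start (OP100@1, OP101@1, OP102@1) gives peak 10: d1:10  d2:6  d3:3  d4:0  d5:0  d6:0  d7:0.
Shift OP101→4, OP102→5.
Schedule OP100@1, OP101@4, OP102@5: d1:3  d2:3  d3:3  d4:4  d5:3  d6:3  d7:0 — peak 4.

4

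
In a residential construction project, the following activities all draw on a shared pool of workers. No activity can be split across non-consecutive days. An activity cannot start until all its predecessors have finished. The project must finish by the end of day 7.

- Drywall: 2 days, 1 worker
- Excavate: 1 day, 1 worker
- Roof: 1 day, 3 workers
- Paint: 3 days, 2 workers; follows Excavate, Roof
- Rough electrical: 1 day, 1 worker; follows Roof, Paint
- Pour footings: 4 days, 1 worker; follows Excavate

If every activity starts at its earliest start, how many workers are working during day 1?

At early start, day 1 has: Drywall, Excavate, Roof.
Demand: 1 + 1 + 3 = 5.

5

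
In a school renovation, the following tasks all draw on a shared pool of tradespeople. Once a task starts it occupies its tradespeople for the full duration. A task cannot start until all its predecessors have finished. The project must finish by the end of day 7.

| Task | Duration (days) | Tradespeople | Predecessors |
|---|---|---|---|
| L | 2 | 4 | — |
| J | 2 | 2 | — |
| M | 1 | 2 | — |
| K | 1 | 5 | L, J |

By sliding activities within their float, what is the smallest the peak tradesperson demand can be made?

Early-start (L@1, J@1, M@1, K@3) gives peak 8: d1:8  d2:6  d3:5  d4:0  d5:0  d6:0  d7:0.
Shift J→3, M→3, K→5.
Schedule L@1, J@3, M@3, K@5: d1:4  d2:4  d3:4  d4:2  d5:5  d6:0  d7:0 — peak 5.

5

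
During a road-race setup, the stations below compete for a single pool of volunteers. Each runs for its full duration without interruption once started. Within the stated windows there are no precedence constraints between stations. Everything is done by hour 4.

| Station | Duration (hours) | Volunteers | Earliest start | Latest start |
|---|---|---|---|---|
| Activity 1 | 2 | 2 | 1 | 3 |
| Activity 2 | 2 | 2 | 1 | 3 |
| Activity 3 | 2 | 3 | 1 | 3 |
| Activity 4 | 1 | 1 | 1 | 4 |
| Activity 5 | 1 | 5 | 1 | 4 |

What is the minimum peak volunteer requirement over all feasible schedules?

Early-start (Activity 1@1, Activity 2@1, Activity 3@1, Activity 4@1, Activity 5@1) gives peak 13: h1:13  h2:7  h3:0  h4:0.
Shift Activity 4→3, Activity 5→3.
Schedule Activity 1@1, Activity 2@1, Activity 3@1, Activity 4@3, Activity 5@3: h1:7  h2:7  h3:6  h4:0 — peak 7.

7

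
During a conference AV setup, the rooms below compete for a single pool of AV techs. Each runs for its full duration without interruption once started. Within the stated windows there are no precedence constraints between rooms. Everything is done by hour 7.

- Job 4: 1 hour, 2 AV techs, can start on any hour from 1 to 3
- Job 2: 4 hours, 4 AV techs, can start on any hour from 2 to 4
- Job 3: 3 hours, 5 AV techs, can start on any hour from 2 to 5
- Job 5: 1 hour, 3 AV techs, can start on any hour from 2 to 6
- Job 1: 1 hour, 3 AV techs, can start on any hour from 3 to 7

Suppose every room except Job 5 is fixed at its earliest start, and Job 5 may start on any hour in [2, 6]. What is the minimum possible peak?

Job 5@2: h1:2  h2:12  h3:12  h4:9  h5:4  h6:0  h7:0 → peak 12
Job 5@3: h1:2  h2:9  h3:15  h4:9  h5:4  h6:0  h7:0 → peak 15
Job 5@4: h1:2  h2:9  h3:12  h4:12  h5:4  h6:0  h7:0 → peak 12
Job 5@5: h1:2  h2:9  h3:12  h4:9  h5:7  h6:0  h7:0 → peak 12
Job 5@6: h1:2  h2:9  h3:12  h4:9  h5:4  h6:3  h7:0 → peak 12
Best is Job 5@2, peak 12.

12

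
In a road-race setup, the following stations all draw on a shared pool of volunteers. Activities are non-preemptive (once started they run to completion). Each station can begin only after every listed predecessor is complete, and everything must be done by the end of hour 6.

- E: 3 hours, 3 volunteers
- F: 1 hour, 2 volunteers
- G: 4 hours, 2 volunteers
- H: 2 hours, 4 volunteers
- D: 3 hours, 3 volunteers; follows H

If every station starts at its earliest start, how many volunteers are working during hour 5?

At early start, hour 5 has: D.
Demand: 3 = 3.

3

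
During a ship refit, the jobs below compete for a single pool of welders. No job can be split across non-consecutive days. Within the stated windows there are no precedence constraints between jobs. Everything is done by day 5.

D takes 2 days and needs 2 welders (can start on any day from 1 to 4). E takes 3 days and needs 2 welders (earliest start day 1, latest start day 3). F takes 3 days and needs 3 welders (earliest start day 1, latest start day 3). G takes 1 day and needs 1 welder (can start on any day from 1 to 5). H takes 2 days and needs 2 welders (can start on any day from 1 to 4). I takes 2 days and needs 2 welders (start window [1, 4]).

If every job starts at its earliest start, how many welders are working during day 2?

11

At early start, day 2 has: D, E, F, H, I.
Demand: 2 + 2 + 3 + 2 + 2 = 11.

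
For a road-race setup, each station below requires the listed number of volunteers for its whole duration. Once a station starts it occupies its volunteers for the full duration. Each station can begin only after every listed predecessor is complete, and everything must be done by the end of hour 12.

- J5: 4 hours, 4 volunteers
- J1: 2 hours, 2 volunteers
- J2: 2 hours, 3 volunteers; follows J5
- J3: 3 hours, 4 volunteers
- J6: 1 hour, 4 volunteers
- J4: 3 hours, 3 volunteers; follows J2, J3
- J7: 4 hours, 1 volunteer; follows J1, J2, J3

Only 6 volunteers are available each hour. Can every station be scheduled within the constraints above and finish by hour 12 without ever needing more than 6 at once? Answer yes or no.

The minimum achievable peak is 7; 6 < 7, so no feasible schedule stays within the cap.

no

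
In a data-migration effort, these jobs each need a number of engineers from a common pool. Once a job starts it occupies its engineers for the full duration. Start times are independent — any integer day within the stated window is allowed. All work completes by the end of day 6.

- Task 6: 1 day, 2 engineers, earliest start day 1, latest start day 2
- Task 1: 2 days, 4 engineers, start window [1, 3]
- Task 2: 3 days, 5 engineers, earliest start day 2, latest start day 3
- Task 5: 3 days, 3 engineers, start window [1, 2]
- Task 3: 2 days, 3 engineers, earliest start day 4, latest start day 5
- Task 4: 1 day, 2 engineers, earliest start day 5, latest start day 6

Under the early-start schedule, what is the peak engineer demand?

12

Early-start schedule: Task 6@1, Task 1@1, Task 2@2, Task 5@1, Task 3@4, Task 4@5.
Load per day: day 1: 9, day 2: 12, day 3: 8, day 4: 8, day 5: 5, day 6: 0.
Peak is 12.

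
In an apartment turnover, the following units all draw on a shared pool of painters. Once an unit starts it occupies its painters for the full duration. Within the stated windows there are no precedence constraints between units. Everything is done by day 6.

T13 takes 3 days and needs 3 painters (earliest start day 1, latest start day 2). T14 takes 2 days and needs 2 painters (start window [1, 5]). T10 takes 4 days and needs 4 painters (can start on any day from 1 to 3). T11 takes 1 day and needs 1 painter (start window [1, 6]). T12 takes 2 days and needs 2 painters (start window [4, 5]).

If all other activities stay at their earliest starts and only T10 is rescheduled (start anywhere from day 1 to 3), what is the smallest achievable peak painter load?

T10@1: d1:10  d2:9  d3:7  d4:6  d5:2  d6:0 → peak 10
T10@2: d1:6  d2:9  d3:7  d4:6  d5:6  d6:0 → peak 9
T10@3: d1:6  d2:5  d3:7  d4:6  d5:6  d6:4 → peak 7
Best is T10@3, peak 7.

7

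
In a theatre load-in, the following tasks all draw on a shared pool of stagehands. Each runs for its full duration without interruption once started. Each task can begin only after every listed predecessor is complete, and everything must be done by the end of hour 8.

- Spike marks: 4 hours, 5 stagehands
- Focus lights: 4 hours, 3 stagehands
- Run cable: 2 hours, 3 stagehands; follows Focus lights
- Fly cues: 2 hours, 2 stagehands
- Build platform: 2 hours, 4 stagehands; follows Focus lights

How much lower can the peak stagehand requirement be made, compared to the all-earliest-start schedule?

Early-start peak: h1:10  h2:10  h3:8  h4:8  h5:7  h6:7  h7:0  h8:0 ⇒ 10.
Leveled (Spike marks@1, Focus lights@1, Run cable@5, Fly cues@5, Build platform@7): h1:8  h2:8  h3:8  h4:8  h5:5  h6:5  h7:4  h8:4 ⇒ 8.
Reduction 10 − 8 = 2.

2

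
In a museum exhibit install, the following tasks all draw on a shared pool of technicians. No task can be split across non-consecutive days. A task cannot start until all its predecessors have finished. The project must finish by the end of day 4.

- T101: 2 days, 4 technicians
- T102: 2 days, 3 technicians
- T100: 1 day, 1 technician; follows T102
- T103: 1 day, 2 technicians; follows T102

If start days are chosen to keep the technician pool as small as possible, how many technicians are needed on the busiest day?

Early-start (T101@1, T102@1, T100@3, T103@3) gives peak 7: d1:7  d2:7  d3:3  d4:0.
Shift T101→3, T103→4.
Schedule T101@3, T102@1, T100@3, T103@4: d1:3  d2:3  d3:5  d4:6 — peak 6.
No arrangement of the 15 feasible schedules does better.

6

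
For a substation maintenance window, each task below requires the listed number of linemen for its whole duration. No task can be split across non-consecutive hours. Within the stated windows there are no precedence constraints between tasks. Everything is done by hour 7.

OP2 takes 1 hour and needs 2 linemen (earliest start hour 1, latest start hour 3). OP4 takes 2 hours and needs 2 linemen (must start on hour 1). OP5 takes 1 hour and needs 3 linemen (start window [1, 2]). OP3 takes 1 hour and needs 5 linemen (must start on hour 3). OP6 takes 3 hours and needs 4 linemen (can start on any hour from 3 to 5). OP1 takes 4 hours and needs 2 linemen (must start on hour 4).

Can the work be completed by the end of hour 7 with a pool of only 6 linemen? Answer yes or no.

yes

Schedule OP2@1, OP4@1, OP5@2, OP3@3, OP6@4, OP1@4: h1:4  h2:5  h3:5  h4:6  h5:6  h6:6  h7:2 — peak 6 ≤ 6.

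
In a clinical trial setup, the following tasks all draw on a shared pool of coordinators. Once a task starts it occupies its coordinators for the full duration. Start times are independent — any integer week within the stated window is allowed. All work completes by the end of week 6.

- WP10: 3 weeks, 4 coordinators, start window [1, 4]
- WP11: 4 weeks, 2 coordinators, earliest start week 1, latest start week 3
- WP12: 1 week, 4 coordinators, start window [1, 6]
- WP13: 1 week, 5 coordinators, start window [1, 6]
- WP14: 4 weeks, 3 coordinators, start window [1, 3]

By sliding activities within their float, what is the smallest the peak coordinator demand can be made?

9

Early-start (WP10@1, WP11@1, WP12@1, WP13@1, WP14@1) gives peak 18: w1:18  w2:9  w3:9  w4:5  w5:0  w6:0.
Shift WP12→4, WP13→5.
Schedule WP10@1, WP11@1, WP12@4, WP13@5, WP14@1: w1:9  w2:9  w3:9  w4:9  w5:5  w6:0 — peak 9.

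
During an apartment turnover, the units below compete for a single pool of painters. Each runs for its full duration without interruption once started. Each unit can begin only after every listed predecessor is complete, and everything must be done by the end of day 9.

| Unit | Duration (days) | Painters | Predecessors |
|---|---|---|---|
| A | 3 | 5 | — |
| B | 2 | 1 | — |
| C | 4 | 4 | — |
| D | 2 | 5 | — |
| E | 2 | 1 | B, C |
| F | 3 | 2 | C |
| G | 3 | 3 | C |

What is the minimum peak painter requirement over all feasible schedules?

Early-start (A@1, B@1, C@1, D@1, E@5, F@5, G@5) gives peak 15: d1:15  d2:15  d3:9  d4:4  d5:6  d6:6  d7:5  d8:0  d9:0.
Shift C→3, D→4, E→7, F→7, G→7.
Schedule A@1, B@1, C@3, D@4, E@7, F@7, G@7: d1:6  d2:6  d3:9  d4:9  d5:9  d6:4  d7:6  d8:6  d9:5 — peak 9.

9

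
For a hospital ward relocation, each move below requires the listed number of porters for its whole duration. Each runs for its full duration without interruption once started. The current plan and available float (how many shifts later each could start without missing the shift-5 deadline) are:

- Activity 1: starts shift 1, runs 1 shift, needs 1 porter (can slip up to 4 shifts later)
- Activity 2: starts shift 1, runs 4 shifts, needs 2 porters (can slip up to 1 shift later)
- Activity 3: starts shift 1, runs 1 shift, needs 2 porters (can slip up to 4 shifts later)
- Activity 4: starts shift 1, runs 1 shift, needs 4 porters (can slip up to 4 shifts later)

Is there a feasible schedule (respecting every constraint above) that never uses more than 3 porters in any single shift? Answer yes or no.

The minimum achievable peak is 4; 3 < 4, so no feasible schedule stays within the cap.

no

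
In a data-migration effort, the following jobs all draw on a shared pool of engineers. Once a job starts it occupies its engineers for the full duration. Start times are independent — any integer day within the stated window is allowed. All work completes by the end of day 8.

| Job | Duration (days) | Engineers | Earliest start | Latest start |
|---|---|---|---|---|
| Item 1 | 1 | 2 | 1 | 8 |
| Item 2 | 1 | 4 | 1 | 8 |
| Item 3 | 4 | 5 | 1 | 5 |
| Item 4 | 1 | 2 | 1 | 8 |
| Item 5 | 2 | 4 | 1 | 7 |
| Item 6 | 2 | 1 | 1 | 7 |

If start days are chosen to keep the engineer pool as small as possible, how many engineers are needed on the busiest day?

Early-start (Item 1@1, Item 2@1, Item 3@1, Item 4@1, Item 5@1, Item 6@1) gives peak 18: d1:18  d2:10  d3:5  d4:5  d5:0  d6:0  d7:0  d8:0.
Shift Item 2→2, Item 3→3, Item 5→7.
Schedule Item 1@1, Item 2@2, Item 3@3, Item 4@1, Item 5@7, Item 6@1: d1:5  d2:5  d3:5  d4:5  d5:5  d6:5  d7:4  d8:4 — peak 5.
Total engineer-days = 38 over 8 days ⇒ peak ≥ ⌈38/8⌉ = 5, so 5 is optimal.

5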